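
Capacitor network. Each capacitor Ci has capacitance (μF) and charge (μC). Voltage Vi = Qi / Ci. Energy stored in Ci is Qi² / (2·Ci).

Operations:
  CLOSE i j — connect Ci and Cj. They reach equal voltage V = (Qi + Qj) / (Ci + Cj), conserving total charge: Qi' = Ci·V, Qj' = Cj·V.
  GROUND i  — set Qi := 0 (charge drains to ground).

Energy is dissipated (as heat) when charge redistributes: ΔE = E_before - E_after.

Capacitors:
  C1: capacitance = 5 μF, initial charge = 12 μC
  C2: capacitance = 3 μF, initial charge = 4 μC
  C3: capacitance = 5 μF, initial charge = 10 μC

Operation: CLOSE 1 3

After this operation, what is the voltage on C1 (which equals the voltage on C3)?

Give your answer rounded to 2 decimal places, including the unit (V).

Answer: 2.20 V

Derivation:
Initial: C1(5μF, Q=12μC, V=2.40V), C2(3μF, Q=4μC, V=1.33V), C3(5μF, Q=10μC, V=2.00V)
Op 1: CLOSE 1-3: Q_total=22.00, C_total=10.00, V=2.20; Q1=11.00, Q3=11.00; dissipated=0.200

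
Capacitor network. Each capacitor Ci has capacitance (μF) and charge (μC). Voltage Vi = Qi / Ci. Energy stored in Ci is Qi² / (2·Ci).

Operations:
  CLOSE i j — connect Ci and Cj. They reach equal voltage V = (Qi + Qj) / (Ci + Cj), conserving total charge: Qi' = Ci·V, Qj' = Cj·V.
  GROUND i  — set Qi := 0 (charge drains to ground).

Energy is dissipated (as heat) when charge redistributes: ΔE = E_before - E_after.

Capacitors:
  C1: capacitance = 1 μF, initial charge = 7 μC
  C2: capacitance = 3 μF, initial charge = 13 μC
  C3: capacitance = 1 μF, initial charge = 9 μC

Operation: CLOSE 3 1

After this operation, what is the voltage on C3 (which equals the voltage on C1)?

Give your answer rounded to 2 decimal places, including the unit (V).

Initial: C1(1μF, Q=7μC, V=7.00V), C2(3μF, Q=13μC, V=4.33V), C3(1μF, Q=9μC, V=9.00V)
Op 1: CLOSE 3-1: Q_total=16.00, C_total=2.00, V=8.00; Q3=8.00, Q1=8.00; dissipated=1.000

Answer: 8.00 V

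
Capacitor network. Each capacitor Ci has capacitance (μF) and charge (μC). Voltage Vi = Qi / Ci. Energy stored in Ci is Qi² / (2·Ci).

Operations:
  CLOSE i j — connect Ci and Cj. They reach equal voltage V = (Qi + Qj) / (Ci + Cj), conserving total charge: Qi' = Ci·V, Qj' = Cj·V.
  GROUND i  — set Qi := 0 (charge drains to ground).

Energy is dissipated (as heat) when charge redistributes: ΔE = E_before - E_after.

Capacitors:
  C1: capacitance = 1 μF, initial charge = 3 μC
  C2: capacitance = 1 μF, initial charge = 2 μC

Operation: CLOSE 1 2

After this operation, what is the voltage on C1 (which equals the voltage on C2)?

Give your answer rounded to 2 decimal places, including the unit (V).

Initial: C1(1μF, Q=3μC, V=3.00V), C2(1μF, Q=2μC, V=2.00V)
Op 1: CLOSE 1-2: Q_total=5.00, C_total=2.00, V=2.50; Q1=2.50, Q2=2.50; dissipated=0.250

Answer: 2.50 V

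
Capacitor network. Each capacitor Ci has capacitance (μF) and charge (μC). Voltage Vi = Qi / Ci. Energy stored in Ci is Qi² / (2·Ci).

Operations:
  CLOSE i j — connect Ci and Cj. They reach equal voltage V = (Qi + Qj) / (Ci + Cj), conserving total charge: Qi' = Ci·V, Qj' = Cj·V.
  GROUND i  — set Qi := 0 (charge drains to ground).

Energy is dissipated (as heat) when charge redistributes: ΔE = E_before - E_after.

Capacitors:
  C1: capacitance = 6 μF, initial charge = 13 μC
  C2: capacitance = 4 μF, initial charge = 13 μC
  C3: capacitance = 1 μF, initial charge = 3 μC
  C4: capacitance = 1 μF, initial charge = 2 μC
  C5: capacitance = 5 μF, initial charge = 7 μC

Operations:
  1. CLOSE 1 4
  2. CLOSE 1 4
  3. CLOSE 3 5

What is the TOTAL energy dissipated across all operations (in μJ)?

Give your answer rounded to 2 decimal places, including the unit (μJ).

Answer: 1.08 μJ

Derivation:
Initial: C1(6μF, Q=13μC, V=2.17V), C2(4μF, Q=13μC, V=3.25V), C3(1μF, Q=3μC, V=3.00V), C4(1μF, Q=2μC, V=2.00V), C5(5μF, Q=7μC, V=1.40V)
Op 1: CLOSE 1-4: Q_total=15.00, C_total=7.00, V=2.14; Q1=12.86, Q4=2.14; dissipated=0.012
Op 2: CLOSE 1-4: Q_total=15.00, C_total=7.00, V=2.14; Q1=12.86, Q4=2.14; dissipated=0.000
Op 3: CLOSE 3-5: Q_total=10.00, C_total=6.00, V=1.67; Q3=1.67, Q5=8.33; dissipated=1.067
Total dissipated: 1.079 μJ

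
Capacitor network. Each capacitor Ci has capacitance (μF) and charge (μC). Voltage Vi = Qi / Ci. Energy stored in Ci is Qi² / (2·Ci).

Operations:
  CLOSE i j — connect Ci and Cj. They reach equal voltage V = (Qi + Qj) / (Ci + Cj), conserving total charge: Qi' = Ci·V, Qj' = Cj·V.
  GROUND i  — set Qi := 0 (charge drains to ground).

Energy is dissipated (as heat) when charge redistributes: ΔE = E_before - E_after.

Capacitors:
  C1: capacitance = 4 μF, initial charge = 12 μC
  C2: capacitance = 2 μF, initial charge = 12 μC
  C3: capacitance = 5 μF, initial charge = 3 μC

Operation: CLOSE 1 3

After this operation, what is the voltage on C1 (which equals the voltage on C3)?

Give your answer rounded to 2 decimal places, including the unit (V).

Answer: 1.67 V

Derivation:
Initial: C1(4μF, Q=12μC, V=3.00V), C2(2μF, Q=12μC, V=6.00V), C3(5μF, Q=3μC, V=0.60V)
Op 1: CLOSE 1-3: Q_total=15.00, C_total=9.00, V=1.67; Q1=6.67, Q3=8.33; dissipated=6.400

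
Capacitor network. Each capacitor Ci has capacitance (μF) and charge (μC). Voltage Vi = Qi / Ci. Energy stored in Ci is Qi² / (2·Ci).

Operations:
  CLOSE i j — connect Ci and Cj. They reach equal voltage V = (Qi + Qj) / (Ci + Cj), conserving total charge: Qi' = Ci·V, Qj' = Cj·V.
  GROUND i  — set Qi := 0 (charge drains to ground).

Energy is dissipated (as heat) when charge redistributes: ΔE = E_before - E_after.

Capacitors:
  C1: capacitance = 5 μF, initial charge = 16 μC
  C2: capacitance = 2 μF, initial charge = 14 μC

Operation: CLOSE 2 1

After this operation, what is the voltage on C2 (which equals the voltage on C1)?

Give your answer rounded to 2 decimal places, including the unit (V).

Initial: C1(5μF, Q=16μC, V=3.20V), C2(2μF, Q=14μC, V=7.00V)
Op 1: CLOSE 2-1: Q_total=30.00, C_total=7.00, V=4.29; Q2=8.57, Q1=21.43; dissipated=10.314

Answer: 4.29 V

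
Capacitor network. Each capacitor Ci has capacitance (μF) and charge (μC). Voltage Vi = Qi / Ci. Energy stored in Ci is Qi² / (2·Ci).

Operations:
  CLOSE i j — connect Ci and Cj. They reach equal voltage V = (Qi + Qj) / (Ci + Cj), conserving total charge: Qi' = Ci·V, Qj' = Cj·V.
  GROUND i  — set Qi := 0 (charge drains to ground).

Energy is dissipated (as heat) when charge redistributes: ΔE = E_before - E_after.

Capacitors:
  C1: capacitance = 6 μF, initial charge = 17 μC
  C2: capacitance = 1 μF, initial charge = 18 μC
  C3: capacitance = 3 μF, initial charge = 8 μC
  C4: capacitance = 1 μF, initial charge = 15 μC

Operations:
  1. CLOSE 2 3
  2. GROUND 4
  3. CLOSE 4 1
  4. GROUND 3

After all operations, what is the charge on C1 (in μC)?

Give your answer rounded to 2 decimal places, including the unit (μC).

Initial: C1(6μF, Q=17μC, V=2.83V), C2(1μF, Q=18μC, V=18.00V), C3(3μF, Q=8μC, V=2.67V), C4(1μF, Q=15μC, V=15.00V)
Op 1: CLOSE 2-3: Q_total=26.00, C_total=4.00, V=6.50; Q2=6.50, Q3=19.50; dissipated=88.167
Op 2: GROUND 4: Q4=0; energy lost=112.500
Op 3: CLOSE 4-1: Q_total=17.00, C_total=7.00, V=2.43; Q4=2.43, Q1=14.57; dissipated=3.440
Op 4: GROUND 3: Q3=0; energy lost=63.375
Final charges: Q1=14.57, Q2=6.50, Q3=0.00, Q4=2.43

Answer: 14.57 μC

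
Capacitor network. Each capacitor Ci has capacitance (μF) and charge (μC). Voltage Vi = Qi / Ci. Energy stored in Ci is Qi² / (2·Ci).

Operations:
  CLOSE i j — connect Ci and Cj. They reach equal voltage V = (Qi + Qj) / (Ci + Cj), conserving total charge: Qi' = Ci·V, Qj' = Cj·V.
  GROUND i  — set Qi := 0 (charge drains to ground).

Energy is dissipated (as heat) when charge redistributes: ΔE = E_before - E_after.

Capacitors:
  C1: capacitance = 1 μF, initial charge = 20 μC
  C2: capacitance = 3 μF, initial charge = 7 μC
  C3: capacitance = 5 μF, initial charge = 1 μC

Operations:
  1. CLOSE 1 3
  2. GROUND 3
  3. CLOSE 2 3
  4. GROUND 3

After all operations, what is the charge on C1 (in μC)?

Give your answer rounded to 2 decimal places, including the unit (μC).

Answer: 3.50 μC

Derivation:
Initial: C1(1μF, Q=20μC, V=20.00V), C2(3μF, Q=7μC, V=2.33V), C3(5μF, Q=1μC, V=0.20V)
Op 1: CLOSE 1-3: Q_total=21.00, C_total=6.00, V=3.50; Q1=3.50, Q3=17.50; dissipated=163.350
Op 2: GROUND 3: Q3=0; energy lost=30.625
Op 3: CLOSE 2-3: Q_total=7.00, C_total=8.00, V=0.88; Q2=2.62, Q3=4.38; dissipated=5.104
Op 4: GROUND 3: Q3=0; energy lost=1.914
Final charges: Q1=3.50, Q2=2.62, Q3=0.00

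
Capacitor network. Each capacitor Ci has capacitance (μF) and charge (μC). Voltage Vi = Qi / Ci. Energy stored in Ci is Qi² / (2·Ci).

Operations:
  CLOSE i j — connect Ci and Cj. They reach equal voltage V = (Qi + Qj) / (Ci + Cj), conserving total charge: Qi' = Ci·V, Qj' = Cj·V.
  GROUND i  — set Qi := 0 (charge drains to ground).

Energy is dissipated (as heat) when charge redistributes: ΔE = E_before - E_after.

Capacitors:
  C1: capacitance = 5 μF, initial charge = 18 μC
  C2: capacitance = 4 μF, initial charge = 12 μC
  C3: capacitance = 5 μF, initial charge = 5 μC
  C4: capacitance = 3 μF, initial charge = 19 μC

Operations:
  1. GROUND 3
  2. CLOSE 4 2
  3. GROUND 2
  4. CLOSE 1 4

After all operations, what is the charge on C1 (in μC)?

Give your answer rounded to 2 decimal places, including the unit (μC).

Initial: C1(5μF, Q=18μC, V=3.60V), C2(4μF, Q=12μC, V=3.00V), C3(5μF, Q=5μC, V=1.00V), C4(3μF, Q=19μC, V=6.33V)
Op 1: GROUND 3: Q3=0; energy lost=2.500
Op 2: CLOSE 4-2: Q_total=31.00, C_total=7.00, V=4.43; Q4=13.29, Q2=17.71; dissipated=9.524
Op 3: GROUND 2: Q2=0; energy lost=39.224
Op 4: CLOSE 1-4: Q_total=31.29, C_total=8.00, V=3.91; Q1=19.55, Q4=11.73; dissipated=0.644
Final charges: Q1=19.55, Q2=0.00, Q3=0.00, Q4=11.73

Answer: 19.55 μC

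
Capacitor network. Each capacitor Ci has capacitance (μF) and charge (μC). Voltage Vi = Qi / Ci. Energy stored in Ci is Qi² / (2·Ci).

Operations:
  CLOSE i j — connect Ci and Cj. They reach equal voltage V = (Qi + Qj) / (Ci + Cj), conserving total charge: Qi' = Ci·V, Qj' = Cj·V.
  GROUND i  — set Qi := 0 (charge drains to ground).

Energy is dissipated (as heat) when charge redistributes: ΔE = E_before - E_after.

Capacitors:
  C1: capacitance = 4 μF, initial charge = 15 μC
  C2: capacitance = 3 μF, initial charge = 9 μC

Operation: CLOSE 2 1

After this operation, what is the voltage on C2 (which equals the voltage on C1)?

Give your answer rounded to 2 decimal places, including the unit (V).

Answer: 3.43 V

Derivation:
Initial: C1(4μF, Q=15μC, V=3.75V), C2(3μF, Q=9μC, V=3.00V)
Op 1: CLOSE 2-1: Q_total=24.00, C_total=7.00, V=3.43; Q2=10.29, Q1=13.71; dissipated=0.482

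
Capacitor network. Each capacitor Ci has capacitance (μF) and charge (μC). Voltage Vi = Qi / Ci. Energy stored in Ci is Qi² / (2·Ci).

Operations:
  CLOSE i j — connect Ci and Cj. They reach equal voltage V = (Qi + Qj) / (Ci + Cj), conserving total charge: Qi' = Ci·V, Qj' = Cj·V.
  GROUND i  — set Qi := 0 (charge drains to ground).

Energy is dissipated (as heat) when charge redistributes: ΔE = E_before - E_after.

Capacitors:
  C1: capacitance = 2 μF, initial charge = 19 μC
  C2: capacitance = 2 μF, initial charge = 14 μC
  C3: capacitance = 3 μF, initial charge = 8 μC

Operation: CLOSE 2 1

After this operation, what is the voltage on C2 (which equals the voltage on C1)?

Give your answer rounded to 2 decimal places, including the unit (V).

Answer: 8.25 V

Derivation:
Initial: C1(2μF, Q=19μC, V=9.50V), C2(2μF, Q=14μC, V=7.00V), C3(3μF, Q=8μC, V=2.67V)
Op 1: CLOSE 2-1: Q_total=33.00, C_total=4.00, V=8.25; Q2=16.50, Q1=16.50; dissipated=3.125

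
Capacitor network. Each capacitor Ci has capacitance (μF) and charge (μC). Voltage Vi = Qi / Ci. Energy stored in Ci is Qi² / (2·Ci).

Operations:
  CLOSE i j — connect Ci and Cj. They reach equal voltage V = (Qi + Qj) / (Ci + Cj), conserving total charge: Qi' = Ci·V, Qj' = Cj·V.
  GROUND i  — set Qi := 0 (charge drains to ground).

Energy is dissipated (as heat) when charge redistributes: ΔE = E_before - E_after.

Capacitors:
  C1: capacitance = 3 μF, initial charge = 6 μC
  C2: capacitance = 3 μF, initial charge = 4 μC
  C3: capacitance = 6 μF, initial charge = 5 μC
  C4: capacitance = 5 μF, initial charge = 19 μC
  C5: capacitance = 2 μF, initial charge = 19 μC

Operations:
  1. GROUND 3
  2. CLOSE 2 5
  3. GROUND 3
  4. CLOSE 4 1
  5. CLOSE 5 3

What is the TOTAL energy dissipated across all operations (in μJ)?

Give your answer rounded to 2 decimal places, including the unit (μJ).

Initial: C1(3μF, Q=6μC, V=2.00V), C2(3μF, Q=4μC, V=1.33V), C3(6μF, Q=5μC, V=0.83V), C4(5μF, Q=19μC, V=3.80V), C5(2μF, Q=19μC, V=9.50V)
Op 1: GROUND 3: Q3=0; energy lost=2.083
Op 2: CLOSE 2-5: Q_total=23.00, C_total=5.00, V=4.60; Q2=13.80, Q5=9.20; dissipated=40.017
Op 3: GROUND 3: Q3=0; energy lost=0.000
Op 4: CLOSE 4-1: Q_total=25.00, C_total=8.00, V=3.12; Q4=15.62, Q1=9.38; dissipated=3.038
Op 5: CLOSE 5-3: Q_total=9.20, C_total=8.00, V=1.15; Q5=2.30, Q3=6.90; dissipated=15.870
Total dissipated: 61.008 μJ

Answer: 61.01 μJ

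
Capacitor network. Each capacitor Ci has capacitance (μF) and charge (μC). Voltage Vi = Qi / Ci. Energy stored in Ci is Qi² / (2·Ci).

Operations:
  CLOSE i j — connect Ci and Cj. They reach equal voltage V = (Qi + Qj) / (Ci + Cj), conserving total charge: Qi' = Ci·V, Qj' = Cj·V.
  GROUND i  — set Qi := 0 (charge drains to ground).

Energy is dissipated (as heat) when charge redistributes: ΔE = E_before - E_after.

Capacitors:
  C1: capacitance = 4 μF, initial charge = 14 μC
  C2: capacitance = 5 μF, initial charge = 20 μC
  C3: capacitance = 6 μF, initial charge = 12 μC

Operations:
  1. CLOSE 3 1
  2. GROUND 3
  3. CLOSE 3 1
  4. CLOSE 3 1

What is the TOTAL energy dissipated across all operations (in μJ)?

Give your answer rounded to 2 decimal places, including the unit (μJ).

Initial: C1(4μF, Q=14μC, V=3.50V), C2(5μF, Q=20μC, V=4.00V), C3(6μF, Q=12μC, V=2.00V)
Op 1: CLOSE 3-1: Q_total=26.00, C_total=10.00, V=2.60; Q3=15.60, Q1=10.40; dissipated=2.700
Op 2: GROUND 3: Q3=0; energy lost=20.280
Op 3: CLOSE 3-1: Q_total=10.40, C_total=10.00, V=1.04; Q3=6.24, Q1=4.16; dissipated=8.112
Op 4: CLOSE 3-1: Q_total=10.40, C_total=10.00, V=1.04; Q3=6.24, Q1=4.16; dissipated=0.000
Total dissipated: 31.092 μJ

Answer: 31.09 μJ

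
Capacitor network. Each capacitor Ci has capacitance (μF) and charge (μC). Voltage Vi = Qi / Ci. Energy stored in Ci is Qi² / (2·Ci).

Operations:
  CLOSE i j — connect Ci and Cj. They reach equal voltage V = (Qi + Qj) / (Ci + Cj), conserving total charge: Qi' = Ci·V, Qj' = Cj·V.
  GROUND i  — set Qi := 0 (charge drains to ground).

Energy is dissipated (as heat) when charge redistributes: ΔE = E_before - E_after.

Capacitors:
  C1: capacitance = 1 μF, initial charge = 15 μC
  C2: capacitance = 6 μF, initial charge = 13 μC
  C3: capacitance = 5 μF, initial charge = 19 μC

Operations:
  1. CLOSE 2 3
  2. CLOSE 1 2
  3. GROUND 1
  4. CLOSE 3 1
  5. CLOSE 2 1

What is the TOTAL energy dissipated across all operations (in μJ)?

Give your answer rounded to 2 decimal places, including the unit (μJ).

Initial: C1(1μF, Q=15μC, V=15.00V), C2(6μF, Q=13μC, V=2.17V), C3(5μF, Q=19μC, V=3.80V)
Op 1: CLOSE 2-3: Q_total=32.00, C_total=11.00, V=2.91; Q2=17.45, Q3=14.55; dissipated=3.638
Op 2: CLOSE 1-2: Q_total=32.45, C_total=7.00, V=4.64; Q1=4.64, Q2=27.82; dissipated=62.653
Op 3: GROUND 1: Q1=0; energy lost=10.748
Op 4: CLOSE 3-1: Q_total=14.55, C_total=6.00, V=2.42; Q3=12.12, Q1=2.42; dissipated=3.526
Op 5: CLOSE 2-1: Q_total=30.24, C_total=7.00, V=4.32; Q2=25.92, Q1=4.32; dissipated=2.097
Total dissipated: 82.662 μJ

Answer: 82.66 μJ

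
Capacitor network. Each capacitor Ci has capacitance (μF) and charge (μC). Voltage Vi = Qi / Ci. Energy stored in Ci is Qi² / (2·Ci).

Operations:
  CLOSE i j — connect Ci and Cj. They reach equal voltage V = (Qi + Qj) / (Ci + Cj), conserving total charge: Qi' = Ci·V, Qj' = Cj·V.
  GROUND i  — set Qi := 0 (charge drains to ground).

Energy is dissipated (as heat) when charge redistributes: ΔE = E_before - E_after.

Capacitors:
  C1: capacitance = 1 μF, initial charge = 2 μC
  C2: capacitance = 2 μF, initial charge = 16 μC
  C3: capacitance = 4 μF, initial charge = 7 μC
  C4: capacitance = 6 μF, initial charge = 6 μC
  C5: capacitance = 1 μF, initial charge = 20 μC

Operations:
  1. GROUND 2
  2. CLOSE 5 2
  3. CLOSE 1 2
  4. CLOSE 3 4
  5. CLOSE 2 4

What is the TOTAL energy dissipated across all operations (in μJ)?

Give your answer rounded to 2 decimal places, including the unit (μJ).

Initial: C1(1μF, Q=2μC, V=2.00V), C2(2μF, Q=16μC, V=8.00V), C3(4μF, Q=7μC, V=1.75V), C4(6μF, Q=6μC, V=1.00V), C5(1μF, Q=20μC, V=20.00V)
Op 1: GROUND 2: Q2=0; energy lost=64.000
Op 2: CLOSE 5-2: Q_total=20.00, C_total=3.00, V=6.67; Q5=6.67, Q2=13.33; dissipated=133.333
Op 3: CLOSE 1-2: Q_total=15.33, C_total=3.00, V=5.11; Q1=5.11, Q2=10.22; dissipated=7.259
Op 4: CLOSE 3-4: Q_total=13.00, C_total=10.00, V=1.30; Q3=5.20, Q4=7.80; dissipated=0.675
Op 5: CLOSE 2-4: Q_total=18.02, C_total=8.00, V=2.25; Q2=4.51, Q4=13.52; dissipated=10.893
Total dissipated: 216.161 μJ

Answer: 216.16 μJ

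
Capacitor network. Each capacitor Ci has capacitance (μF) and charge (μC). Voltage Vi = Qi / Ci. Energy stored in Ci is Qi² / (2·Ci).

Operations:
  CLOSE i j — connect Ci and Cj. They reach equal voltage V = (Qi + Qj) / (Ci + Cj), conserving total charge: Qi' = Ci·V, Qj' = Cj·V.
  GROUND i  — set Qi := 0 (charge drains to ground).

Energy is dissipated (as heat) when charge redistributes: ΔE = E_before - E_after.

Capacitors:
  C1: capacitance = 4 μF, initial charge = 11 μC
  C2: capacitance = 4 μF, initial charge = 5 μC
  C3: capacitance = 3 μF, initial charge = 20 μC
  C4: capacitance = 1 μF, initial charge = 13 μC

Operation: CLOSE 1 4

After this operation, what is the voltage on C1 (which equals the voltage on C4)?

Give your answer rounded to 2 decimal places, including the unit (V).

Initial: C1(4μF, Q=11μC, V=2.75V), C2(4μF, Q=5μC, V=1.25V), C3(3μF, Q=20μC, V=6.67V), C4(1μF, Q=13μC, V=13.00V)
Op 1: CLOSE 1-4: Q_total=24.00, C_total=5.00, V=4.80; Q1=19.20, Q4=4.80; dissipated=42.025

Answer: 4.80 V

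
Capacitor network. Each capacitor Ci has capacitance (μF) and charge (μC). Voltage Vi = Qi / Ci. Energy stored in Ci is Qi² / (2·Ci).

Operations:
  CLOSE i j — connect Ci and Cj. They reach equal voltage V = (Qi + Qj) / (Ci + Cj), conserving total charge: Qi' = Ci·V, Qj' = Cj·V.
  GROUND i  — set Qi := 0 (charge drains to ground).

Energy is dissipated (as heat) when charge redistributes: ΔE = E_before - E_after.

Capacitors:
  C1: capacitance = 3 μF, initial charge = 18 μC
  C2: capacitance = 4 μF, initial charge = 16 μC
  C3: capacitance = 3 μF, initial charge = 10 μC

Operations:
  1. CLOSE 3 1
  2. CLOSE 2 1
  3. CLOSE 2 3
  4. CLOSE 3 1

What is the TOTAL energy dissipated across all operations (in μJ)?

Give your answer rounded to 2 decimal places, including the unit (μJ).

Answer: 5.86 μJ

Derivation:
Initial: C1(3μF, Q=18μC, V=6.00V), C2(4μF, Q=16μC, V=4.00V), C3(3μF, Q=10μC, V=3.33V)
Op 1: CLOSE 3-1: Q_total=28.00, C_total=6.00, V=4.67; Q3=14.00, Q1=14.00; dissipated=5.333
Op 2: CLOSE 2-1: Q_total=30.00, C_total=7.00, V=4.29; Q2=17.14, Q1=12.86; dissipated=0.381
Op 3: CLOSE 2-3: Q_total=31.14, C_total=7.00, V=4.45; Q2=17.80, Q3=13.35; dissipated=0.124
Op 4: CLOSE 3-1: Q_total=26.20, C_total=6.00, V=4.37; Q3=13.10, Q1=13.10; dissipated=0.020
Total dissipated: 5.859 μJ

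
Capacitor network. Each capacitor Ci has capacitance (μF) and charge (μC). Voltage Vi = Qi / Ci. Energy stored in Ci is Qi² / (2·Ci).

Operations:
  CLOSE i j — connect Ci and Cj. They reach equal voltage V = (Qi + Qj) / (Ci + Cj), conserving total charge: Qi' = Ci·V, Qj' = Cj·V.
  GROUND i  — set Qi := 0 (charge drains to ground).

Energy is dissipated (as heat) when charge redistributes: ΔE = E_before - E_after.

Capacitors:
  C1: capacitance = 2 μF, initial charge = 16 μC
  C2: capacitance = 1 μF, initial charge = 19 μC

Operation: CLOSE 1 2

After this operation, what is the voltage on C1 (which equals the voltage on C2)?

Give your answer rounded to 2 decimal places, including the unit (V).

Answer: 11.67 V

Derivation:
Initial: C1(2μF, Q=16μC, V=8.00V), C2(1μF, Q=19μC, V=19.00V)
Op 1: CLOSE 1-2: Q_total=35.00, C_total=3.00, V=11.67; Q1=23.33, Q2=11.67; dissipated=40.333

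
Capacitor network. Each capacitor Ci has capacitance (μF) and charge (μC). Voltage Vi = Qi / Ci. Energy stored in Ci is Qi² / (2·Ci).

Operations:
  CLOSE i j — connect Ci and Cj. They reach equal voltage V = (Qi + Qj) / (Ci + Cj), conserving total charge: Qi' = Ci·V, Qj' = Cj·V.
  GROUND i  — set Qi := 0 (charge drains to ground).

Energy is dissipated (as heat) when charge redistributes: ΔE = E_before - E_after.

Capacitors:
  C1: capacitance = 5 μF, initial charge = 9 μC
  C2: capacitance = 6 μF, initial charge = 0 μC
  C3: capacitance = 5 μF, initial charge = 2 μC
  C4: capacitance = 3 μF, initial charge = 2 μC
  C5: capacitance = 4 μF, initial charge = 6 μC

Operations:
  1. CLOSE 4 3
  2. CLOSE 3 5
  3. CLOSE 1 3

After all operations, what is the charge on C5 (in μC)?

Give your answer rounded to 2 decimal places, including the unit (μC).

Answer: 3.78 μC

Derivation:
Initial: C1(5μF, Q=9μC, V=1.80V), C2(6μF, Q=0μC, V=0.00V), C3(5μF, Q=2μC, V=0.40V), C4(3μF, Q=2μC, V=0.67V), C5(4μF, Q=6μC, V=1.50V)
Op 1: CLOSE 4-3: Q_total=4.00, C_total=8.00, V=0.50; Q4=1.50, Q3=2.50; dissipated=0.067
Op 2: CLOSE 3-5: Q_total=8.50, C_total=9.00, V=0.94; Q3=4.72, Q5=3.78; dissipated=1.111
Op 3: CLOSE 1-3: Q_total=13.72, C_total=10.00, V=1.37; Q1=6.86, Q3=6.86; dissipated=0.915
Final charges: Q1=6.86, Q2=0.00, Q3=6.86, Q4=1.50, Q5=3.78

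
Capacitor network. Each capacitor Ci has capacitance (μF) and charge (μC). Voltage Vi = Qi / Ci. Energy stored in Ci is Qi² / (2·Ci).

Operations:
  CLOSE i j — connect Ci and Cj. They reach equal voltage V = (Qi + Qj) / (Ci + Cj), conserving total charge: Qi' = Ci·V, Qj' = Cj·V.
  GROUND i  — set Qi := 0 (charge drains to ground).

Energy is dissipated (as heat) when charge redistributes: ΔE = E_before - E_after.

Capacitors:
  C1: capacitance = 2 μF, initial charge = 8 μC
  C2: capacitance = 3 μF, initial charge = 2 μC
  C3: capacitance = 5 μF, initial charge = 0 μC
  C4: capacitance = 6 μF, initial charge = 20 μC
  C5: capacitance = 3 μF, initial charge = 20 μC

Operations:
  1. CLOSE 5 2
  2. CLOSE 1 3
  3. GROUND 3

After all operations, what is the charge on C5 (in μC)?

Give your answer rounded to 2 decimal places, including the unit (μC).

Initial: C1(2μF, Q=8μC, V=4.00V), C2(3μF, Q=2μC, V=0.67V), C3(5μF, Q=0μC, V=0.00V), C4(6μF, Q=20μC, V=3.33V), C5(3μF, Q=20μC, V=6.67V)
Op 1: CLOSE 5-2: Q_total=22.00, C_total=6.00, V=3.67; Q5=11.00, Q2=11.00; dissipated=27.000
Op 2: CLOSE 1-3: Q_total=8.00, C_total=7.00, V=1.14; Q1=2.29, Q3=5.71; dissipated=11.429
Op 3: GROUND 3: Q3=0; energy lost=3.265
Final charges: Q1=2.29, Q2=11.00, Q3=0.00, Q4=20.00, Q5=11.00

Answer: 11.00 μC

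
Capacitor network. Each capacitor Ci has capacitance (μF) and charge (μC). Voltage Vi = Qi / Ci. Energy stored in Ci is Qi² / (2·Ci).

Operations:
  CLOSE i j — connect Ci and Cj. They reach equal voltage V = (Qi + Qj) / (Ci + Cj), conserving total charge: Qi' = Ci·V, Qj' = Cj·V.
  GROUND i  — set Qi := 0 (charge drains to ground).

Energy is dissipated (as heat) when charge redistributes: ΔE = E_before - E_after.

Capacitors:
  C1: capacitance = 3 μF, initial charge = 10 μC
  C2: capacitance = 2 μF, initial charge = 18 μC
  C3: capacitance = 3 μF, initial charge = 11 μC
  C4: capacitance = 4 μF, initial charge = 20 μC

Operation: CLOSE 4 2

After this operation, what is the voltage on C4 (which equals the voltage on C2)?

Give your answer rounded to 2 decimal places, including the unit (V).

Answer: 6.33 V

Derivation:
Initial: C1(3μF, Q=10μC, V=3.33V), C2(2μF, Q=18μC, V=9.00V), C3(3μF, Q=11μC, V=3.67V), C4(4μF, Q=20μC, V=5.00V)
Op 1: CLOSE 4-2: Q_total=38.00, C_total=6.00, V=6.33; Q4=25.33, Q2=12.67; dissipated=10.667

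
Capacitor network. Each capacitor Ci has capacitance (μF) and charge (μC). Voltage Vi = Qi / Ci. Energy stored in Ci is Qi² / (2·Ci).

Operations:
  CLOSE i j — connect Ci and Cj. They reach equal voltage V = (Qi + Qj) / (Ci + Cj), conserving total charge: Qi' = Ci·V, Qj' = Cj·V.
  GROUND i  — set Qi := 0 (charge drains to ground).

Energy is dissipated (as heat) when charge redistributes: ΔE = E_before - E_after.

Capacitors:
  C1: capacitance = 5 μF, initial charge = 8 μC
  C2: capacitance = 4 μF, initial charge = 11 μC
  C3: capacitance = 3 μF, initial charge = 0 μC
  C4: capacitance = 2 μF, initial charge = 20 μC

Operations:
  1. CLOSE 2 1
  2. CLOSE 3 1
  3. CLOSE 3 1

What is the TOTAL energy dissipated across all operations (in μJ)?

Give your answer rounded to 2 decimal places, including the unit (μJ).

Answer: 5.65 μJ

Derivation:
Initial: C1(5μF, Q=8μC, V=1.60V), C2(4μF, Q=11μC, V=2.75V), C3(3μF, Q=0μC, V=0.00V), C4(2μF, Q=20μC, V=10.00V)
Op 1: CLOSE 2-1: Q_total=19.00, C_total=9.00, V=2.11; Q2=8.44, Q1=10.56; dissipated=1.469
Op 2: CLOSE 3-1: Q_total=10.56, C_total=8.00, V=1.32; Q3=3.96, Q1=6.60; dissipated=4.178
Op 3: CLOSE 3-1: Q_total=10.56, C_total=8.00, V=1.32; Q3=3.96, Q1=6.60; dissipated=0.000
Total dissipated: 5.648 μJ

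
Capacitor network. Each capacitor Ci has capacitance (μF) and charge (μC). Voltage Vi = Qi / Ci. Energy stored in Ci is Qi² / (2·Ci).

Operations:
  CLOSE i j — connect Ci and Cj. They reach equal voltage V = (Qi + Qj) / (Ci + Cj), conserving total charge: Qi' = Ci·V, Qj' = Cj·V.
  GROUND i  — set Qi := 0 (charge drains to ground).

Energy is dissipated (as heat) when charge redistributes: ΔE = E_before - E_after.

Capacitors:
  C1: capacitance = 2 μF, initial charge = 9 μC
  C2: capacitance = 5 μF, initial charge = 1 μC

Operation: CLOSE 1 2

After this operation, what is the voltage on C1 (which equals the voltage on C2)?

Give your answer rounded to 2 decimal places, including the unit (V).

Answer: 1.43 V

Derivation:
Initial: C1(2μF, Q=9μC, V=4.50V), C2(5μF, Q=1μC, V=0.20V)
Op 1: CLOSE 1-2: Q_total=10.00, C_total=7.00, V=1.43; Q1=2.86, Q2=7.14; dissipated=13.207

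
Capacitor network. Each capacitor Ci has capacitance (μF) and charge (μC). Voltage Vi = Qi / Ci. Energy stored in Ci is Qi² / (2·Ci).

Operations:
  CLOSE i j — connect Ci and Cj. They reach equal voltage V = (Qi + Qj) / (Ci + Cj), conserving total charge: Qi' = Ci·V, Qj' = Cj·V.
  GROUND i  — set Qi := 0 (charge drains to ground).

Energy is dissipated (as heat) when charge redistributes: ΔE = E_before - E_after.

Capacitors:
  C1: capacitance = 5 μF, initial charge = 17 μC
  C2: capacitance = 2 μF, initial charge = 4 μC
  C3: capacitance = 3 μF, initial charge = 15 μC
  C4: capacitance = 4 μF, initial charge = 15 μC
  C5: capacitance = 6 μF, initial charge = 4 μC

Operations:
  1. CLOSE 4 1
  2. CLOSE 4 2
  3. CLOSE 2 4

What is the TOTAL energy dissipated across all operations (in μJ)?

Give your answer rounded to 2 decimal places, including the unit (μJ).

Initial: C1(5μF, Q=17μC, V=3.40V), C2(2μF, Q=4μC, V=2.00V), C3(3μF, Q=15μC, V=5.00V), C4(4μF, Q=15μC, V=3.75V), C5(6μF, Q=4μC, V=0.67V)
Op 1: CLOSE 4-1: Q_total=32.00, C_total=9.00, V=3.56; Q4=14.22, Q1=17.78; dissipated=0.136
Op 2: CLOSE 4-2: Q_total=18.22, C_total=6.00, V=3.04; Q4=12.15, Q2=6.07; dissipated=1.613
Op 3: CLOSE 2-4: Q_total=18.22, C_total=6.00, V=3.04; Q2=6.07, Q4=12.15; dissipated=0.000
Total dissipated: 1.749 μJ

Answer: 1.75 μJ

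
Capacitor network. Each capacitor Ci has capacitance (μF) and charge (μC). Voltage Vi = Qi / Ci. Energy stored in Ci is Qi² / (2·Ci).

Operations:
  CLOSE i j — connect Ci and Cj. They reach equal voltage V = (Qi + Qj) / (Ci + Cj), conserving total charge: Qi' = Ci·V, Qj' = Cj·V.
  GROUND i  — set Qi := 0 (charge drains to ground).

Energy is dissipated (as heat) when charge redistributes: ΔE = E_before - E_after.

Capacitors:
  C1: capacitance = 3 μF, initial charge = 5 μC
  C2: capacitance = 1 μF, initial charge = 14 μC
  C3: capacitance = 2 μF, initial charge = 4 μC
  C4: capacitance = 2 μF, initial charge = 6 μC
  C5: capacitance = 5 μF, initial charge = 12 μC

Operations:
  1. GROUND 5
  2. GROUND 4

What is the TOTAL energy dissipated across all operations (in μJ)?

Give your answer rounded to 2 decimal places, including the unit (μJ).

Answer: 23.40 μJ

Derivation:
Initial: C1(3μF, Q=5μC, V=1.67V), C2(1μF, Q=14μC, V=14.00V), C3(2μF, Q=4μC, V=2.00V), C4(2μF, Q=6μC, V=3.00V), C5(5μF, Q=12μC, V=2.40V)
Op 1: GROUND 5: Q5=0; energy lost=14.400
Op 2: GROUND 4: Q4=0; energy lost=9.000
Total dissipated: 23.400 μJ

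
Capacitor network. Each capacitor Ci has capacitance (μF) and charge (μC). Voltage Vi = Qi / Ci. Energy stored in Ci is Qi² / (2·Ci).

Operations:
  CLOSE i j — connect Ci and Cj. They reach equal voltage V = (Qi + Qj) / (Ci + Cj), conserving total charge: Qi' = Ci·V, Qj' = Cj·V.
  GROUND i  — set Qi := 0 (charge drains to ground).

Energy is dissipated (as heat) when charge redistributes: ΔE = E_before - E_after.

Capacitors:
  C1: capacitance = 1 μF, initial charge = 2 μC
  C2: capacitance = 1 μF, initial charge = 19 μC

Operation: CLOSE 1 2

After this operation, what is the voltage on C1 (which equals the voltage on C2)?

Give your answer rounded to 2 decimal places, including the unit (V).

Answer: 10.50 V

Derivation:
Initial: C1(1μF, Q=2μC, V=2.00V), C2(1μF, Q=19μC, V=19.00V)
Op 1: CLOSE 1-2: Q_total=21.00, C_total=2.00, V=10.50; Q1=10.50, Q2=10.50; dissipated=72.250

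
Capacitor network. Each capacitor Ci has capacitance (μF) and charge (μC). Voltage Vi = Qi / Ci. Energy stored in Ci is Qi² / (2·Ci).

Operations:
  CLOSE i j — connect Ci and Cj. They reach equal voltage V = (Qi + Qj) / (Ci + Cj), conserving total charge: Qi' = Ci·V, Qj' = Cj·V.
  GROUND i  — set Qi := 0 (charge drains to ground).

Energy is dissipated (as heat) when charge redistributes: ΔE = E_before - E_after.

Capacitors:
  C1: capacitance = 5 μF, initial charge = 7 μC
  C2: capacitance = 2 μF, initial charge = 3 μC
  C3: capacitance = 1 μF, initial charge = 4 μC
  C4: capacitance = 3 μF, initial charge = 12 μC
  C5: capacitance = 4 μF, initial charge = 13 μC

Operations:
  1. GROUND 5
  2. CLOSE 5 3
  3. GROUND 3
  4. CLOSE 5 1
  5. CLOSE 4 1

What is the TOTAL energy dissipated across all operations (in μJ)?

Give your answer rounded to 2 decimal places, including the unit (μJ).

Answer: 35.95 μJ

Derivation:
Initial: C1(5μF, Q=7μC, V=1.40V), C2(2μF, Q=3μC, V=1.50V), C3(1μF, Q=4μC, V=4.00V), C4(3μF, Q=12μC, V=4.00V), C5(4μF, Q=13μC, V=3.25V)
Op 1: GROUND 5: Q5=0; energy lost=21.125
Op 2: CLOSE 5-3: Q_total=4.00, C_total=5.00, V=0.80; Q5=3.20, Q3=0.80; dissipated=6.400
Op 3: GROUND 3: Q3=0; energy lost=0.320
Op 4: CLOSE 5-1: Q_total=10.20, C_total=9.00, V=1.13; Q5=4.53, Q1=5.67; dissipated=0.400
Op 5: CLOSE 4-1: Q_total=17.67, C_total=8.00, V=2.21; Q4=6.62, Q1=11.04; dissipated=7.704
Total dissipated: 35.949 μJ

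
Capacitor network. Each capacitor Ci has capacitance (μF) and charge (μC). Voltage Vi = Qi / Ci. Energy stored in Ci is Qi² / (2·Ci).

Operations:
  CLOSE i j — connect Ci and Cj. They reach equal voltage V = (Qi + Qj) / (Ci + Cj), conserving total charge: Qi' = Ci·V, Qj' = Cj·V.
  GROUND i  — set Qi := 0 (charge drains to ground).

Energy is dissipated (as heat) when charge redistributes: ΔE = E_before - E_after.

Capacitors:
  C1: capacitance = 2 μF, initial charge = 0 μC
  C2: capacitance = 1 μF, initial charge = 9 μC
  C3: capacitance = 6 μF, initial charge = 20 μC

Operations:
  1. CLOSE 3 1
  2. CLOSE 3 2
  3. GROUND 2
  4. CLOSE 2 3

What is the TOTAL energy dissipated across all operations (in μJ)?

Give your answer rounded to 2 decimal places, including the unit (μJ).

Answer: 37.36 μJ

Derivation:
Initial: C1(2μF, Q=0μC, V=0.00V), C2(1μF, Q=9μC, V=9.00V), C3(6μF, Q=20μC, V=3.33V)
Op 1: CLOSE 3-1: Q_total=20.00, C_total=8.00, V=2.50; Q3=15.00, Q1=5.00; dissipated=8.333
Op 2: CLOSE 3-2: Q_total=24.00, C_total=7.00, V=3.43; Q3=20.57, Q2=3.43; dissipated=18.107
Op 3: GROUND 2: Q2=0; energy lost=5.878
Op 4: CLOSE 2-3: Q_total=20.57, C_total=7.00, V=2.94; Q2=2.94, Q3=17.63; dissipated=5.038
Total dissipated: 37.356 μJ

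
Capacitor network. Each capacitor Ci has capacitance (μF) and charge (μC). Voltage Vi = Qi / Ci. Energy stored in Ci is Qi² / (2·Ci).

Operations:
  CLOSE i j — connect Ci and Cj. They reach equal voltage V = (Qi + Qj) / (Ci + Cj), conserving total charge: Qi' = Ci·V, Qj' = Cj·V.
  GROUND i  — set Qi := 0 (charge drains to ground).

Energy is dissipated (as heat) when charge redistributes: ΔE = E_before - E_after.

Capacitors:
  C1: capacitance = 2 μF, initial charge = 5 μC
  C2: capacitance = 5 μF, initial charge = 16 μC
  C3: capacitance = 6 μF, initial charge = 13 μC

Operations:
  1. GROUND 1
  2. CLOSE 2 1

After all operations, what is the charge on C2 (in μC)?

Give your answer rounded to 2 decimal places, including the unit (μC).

Answer: 11.43 μC

Derivation:
Initial: C1(2μF, Q=5μC, V=2.50V), C2(5μF, Q=16μC, V=3.20V), C3(6μF, Q=13μC, V=2.17V)
Op 1: GROUND 1: Q1=0; energy lost=6.250
Op 2: CLOSE 2-1: Q_total=16.00, C_total=7.00, V=2.29; Q2=11.43, Q1=4.57; dissipated=7.314
Final charges: Q1=4.57, Q2=11.43, Q3=13.00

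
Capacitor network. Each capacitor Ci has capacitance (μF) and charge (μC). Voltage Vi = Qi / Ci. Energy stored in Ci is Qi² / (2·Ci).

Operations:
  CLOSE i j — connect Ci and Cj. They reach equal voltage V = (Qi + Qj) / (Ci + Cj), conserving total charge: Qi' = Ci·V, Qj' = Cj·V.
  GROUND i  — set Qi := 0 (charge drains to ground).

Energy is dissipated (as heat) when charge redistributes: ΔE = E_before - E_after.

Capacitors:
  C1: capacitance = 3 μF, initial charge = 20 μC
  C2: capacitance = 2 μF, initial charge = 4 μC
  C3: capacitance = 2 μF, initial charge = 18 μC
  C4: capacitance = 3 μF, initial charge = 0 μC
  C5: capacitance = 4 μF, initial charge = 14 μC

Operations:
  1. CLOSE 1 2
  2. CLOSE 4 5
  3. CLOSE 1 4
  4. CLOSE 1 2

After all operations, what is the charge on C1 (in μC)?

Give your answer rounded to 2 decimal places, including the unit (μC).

Answer: 11.88 μC

Derivation:
Initial: C1(3μF, Q=20μC, V=6.67V), C2(2μF, Q=4μC, V=2.00V), C3(2μF, Q=18μC, V=9.00V), C4(3μF, Q=0μC, V=0.00V), C5(4μF, Q=14μC, V=3.50V)
Op 1: CLOSE 1-2: Q_total=24.00, C_total=5.00, V=4.80; Q1=14.40, Q2=9.60; dissipated=13.067
Op 2: CLOSE 4-5: Q_total=14.00, C_total=7.00, V=2.00; Q4=6.00, Q5=8.00; dissipated=10.500
Op 3: CLOSE 1-4: Q_total=20.40, C_total=6.00, V=3.40; Q1=10.20, Q4=10.20; dissipated=5.880
Op 4: CLOSE 1-2: Q_total=19.80, C_total=5.00, V=3.96; Q1=11.88, Q2=7.92; dissipated=1.176
Final charges: Q1=11.88, Q2=7.92, Q3=18.00, Q4=10.20, Q5=8.00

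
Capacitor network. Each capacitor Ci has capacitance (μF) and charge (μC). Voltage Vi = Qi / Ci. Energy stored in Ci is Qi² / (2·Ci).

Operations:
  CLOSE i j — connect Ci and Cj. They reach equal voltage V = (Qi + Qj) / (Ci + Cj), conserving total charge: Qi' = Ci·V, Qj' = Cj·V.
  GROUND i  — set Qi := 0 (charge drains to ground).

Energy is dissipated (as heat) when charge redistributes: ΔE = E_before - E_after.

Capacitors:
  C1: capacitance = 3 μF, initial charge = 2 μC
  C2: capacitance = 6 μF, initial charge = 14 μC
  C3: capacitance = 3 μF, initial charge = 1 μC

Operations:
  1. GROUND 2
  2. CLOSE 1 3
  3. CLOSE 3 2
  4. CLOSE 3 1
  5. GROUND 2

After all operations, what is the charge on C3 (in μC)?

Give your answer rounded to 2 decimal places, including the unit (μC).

Initial: C1(3μF, Q=2μC, V=0.67V), C2(6μF, Q=14μC, V=2.33V), C3(3μF, Q=1μC, V=0.33V)
Op 1: GROUND 2: Q2=0; energy lost=16.333
Op 2: CLOSE 1-3: Q_total=3.00, C_total=6.00, V=0.50; Q1=1.50, Q3=1.50; dissipated=0.083
Op 3: CLOSE 3-2: Q_total=1.50, C_total=9.00, V=0.17; Q3=0.50, Q2=1.00; dissipated=0.250
Op 4: CLOSE 3-1: Q_total=2.00, C_total=6.00, V=0.33; Q3=1.00, Q1=1.00; dissipated=0.083
Op 5: GROUND 2: Q2=0; energy lost=0.083
Final charges: Q1=1.00, Q2=0.00, Q3=1.00

Answer: 1.00 μC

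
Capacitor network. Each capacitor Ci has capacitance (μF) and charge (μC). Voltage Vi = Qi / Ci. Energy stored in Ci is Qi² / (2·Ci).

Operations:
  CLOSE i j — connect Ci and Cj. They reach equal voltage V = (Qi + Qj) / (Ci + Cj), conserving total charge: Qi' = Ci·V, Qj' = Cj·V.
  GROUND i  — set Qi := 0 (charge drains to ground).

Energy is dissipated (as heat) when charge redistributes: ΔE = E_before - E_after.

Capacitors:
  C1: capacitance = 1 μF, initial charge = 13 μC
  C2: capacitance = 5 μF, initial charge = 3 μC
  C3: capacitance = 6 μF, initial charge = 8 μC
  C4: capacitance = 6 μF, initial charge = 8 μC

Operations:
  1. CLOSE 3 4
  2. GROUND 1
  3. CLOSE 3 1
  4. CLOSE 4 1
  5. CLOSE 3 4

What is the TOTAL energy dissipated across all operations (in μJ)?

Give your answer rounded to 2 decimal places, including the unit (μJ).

Initial: C1(1μF, Q=13μC, V=13.00V), C2(5μF, Q=3μC, V=0.60V), C3(6μF, Q=8μC, V=1.33V), C4(6μF, Q=8μC, V=1.33V)
Op 1: CLOSE 3-4: Q_total=16.00, C_total=12.00, V=1.33; Q3=8.00, Q4=8.00; dissipated=0.000
Op 2: GROUND 1: Q1=0; energy lost=84.500
Op 3: CLOSE 3-1: Q_total=8.00, C_total=7.00, V=1.14; Q3=6.86, Q1=1.14; dissipated=0.762
Op 4: CLOSE 4-1: Q_total=9.14, C_total=7.00, V=1.31; Q4=7.84, Q1=1.31; dissipated=0.016
Op 5: CLOSE 3-4: Q_total=14.69, C_total=12.00, V=1.22; Q3=7.35, Q4=7.35; dissipated=0.040
Total dissipated: 85.317 μJ

Answer: 85.32 μJ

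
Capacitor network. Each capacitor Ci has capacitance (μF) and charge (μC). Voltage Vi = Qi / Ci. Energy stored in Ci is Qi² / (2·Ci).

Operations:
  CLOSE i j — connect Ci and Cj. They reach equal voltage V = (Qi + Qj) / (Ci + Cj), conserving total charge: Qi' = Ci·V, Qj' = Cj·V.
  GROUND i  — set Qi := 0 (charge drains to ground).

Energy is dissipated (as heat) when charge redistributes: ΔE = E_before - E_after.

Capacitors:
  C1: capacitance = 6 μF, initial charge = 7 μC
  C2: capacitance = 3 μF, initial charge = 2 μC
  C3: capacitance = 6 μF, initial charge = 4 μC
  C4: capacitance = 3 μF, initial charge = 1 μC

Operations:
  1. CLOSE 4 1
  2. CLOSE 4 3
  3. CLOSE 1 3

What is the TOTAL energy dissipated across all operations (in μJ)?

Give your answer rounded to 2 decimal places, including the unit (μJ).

Initial: C1(6μF, Q=7μC, V=1.17V), C2(3μF, Q=2μC, V=0.67V), C3(6μF, Q=4μC, V=0.67V), C4(3μF, Q=1μC, V=0.33V)
Op 1: CLOSE 4-1: Q_total=8.00, C_total=9.00, V=0.89; Q4=2.67, Q1=5.33; dissipated=0.694
Op 2: CLOSE 4-3: Q_total=6.67, C_total=9.00, V=0.74; Q4=2.22, Q3=4.44; dissipated=0.049
Op 3: CLOSE 1-3: Q_total=9.78, C_total=12.00, V=0.81; Q1=4.89, Q3=4.89; dissipated=0.033
Total dissipated: 0.777 μJ

Answer: 0.78 μJ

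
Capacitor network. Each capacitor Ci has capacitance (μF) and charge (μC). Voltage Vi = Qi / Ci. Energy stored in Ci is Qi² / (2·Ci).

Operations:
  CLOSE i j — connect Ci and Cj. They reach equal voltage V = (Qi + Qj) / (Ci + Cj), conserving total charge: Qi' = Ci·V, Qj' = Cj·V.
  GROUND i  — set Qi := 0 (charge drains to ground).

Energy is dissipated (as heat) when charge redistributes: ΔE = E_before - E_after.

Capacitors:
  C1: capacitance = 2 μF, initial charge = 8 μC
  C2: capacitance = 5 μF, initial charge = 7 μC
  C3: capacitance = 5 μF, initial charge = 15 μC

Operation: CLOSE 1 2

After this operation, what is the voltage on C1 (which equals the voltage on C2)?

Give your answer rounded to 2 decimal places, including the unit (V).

Answer: 2.14 V

Derivation:
Initial: C1(2μF, Q=8μC, V=4.00V), C2(5μF, Q=7μC, V=1.40V), C3(5μF, Q=15μC, V=3.00V)
Op 1: CLOSE 1-2: Q_total=15.00, C_total=7.00, V=2.14; Q1=4.29, Q2=10.71; dissipated=4.829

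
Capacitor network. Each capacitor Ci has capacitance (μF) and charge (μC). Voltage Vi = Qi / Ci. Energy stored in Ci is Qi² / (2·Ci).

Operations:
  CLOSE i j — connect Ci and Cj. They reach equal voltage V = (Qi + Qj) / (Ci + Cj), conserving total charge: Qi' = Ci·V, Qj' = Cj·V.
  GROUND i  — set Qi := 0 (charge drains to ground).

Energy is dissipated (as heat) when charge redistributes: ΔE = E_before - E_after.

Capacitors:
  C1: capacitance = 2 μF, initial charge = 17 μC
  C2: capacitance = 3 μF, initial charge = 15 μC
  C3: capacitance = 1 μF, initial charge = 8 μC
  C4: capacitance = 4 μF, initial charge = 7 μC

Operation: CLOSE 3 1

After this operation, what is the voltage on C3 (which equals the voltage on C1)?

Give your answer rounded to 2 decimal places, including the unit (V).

Answer: 8.33 V

Derivation:
Initial: C1(2μF, Q=17μC, V=8.50V), C2(3μF, Q=15μC, V=5.00V), C3(1μF, Q=8μC, V=8.00V), C4(4μF, Q=7μC, V=1.75V)
Op 1: CLOSE 3-1: Q_total=25.00, C_total=3.00, V=8.33; Q3=8.33, Q1=16.67; dissipated=0.083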